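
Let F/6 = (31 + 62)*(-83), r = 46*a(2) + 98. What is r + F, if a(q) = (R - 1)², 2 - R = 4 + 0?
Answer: -45802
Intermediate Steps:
R = -2 (R = 2 - (4 + 0) = 2 - 1*4 = 2 - 4 = -2)
a(q) = 9 (a(q) = (-2 - 1)² = (-3)² = 9)
r = 512 (r = 46*9 + 98 = 414 + 98 = 512)
F = -46314 (F = 6*((31 + 62)*(-83)) = 6*(93*(-83)) = 6*(-7719) = -46314)
r + F = 512 - 46314 = -45802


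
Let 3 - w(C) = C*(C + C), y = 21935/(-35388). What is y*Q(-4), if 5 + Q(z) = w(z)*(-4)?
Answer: -811595/11796 ≈ -68.803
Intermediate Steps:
y = -21935/35388 (y = 21935*(-1/35388) = -21935/35388 ≈ -0.61984)
w(C) = 3 - 2*C² (w(C) = 3 - C*(C + C) = 3 - C*2*C = 3 - 2*C²)
Q(z) = -17 + 8*z² (Q(z) = -5 + (3 - 2*z²)*(-4) = -5 + (-12 + 8*z²) = -17 + 8*z²)
y*Q(-4) = -21935*(-17 + 8*(-4)²)/35388 = -21935*(-17 + 8*16)/35388 = -21935*(-17 + 128)/35388 = -21935/35388*111 = -811595/11796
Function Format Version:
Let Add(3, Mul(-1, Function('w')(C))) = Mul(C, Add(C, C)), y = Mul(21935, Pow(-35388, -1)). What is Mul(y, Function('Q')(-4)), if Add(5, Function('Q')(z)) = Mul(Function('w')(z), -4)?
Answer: Rational(-811595, 11796) ≈ -68.803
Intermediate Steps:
y = Rational(-21935, 35388) (y = Mul(21935, Rational(-1, 35388)) = Rational(-21935, 35388) ≈ -0.61984)
Function('w')(C) = Add(3, Mul(-2, Pow(C, 2))) (Function('w')(C) = Add(3, Mul(-1, Mul(C, Add(C, C)))) = Add(3, Mul(-1, Mul(C, Mul(2, C)))) = Add(3, Mul(-1, Mul(2, Pow(C, 2)))) = Add(3, Mul(-2, Pow(C, 2))))
Function('Q')(z) = Add(-17, Mul(8, Pow(z, 2))) (Function('Q')(z) = Add(-5, Mul(Add(3, Mul(-2, Pow(z, 2))), -4)) = Add(-5, Add(-12, Mul(8, Pow(z, 2)))) = Add(-17, Mul(8, Pow(z, 2))))
Mul(y, Function('Q')(-4)) = Mul(Rational(-21935, 35388), Add(-17, Mul(8, Pow(-4, 2)))) = Mul(Rational(-21935, 35388), Add(-17, Mul(8, 16))) = Mul(Rational(-21935, 35388), Add(-17, 128)) = Mul(Rational(-21935, 35388), 111) = Rational(-811595, 11796)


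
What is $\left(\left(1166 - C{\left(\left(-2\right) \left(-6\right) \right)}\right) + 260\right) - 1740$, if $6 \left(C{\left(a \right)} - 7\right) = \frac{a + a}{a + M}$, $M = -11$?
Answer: $-325$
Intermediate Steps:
$C{\left(a \right)} = 7 + \frac{a}{3 \left(-11 + a\right)}$ ($C{\left(a \right)} = 7 + \frac{\left(a + a\right) \frac{1}{a - 11}}{6} = 7 + \frac{2 a \frac{1}{-11 + a}}{6} = 7 + \frac{a}{3 \left(-11 + a\right)}$)
$\left(\left(1166 - C{\left(\left(-2\right) \left(-6\right) \right)}\right) + 260\right) - 1740 = \left(\left(1166 - \frac{11 \left(-21 + 2 \left(\left(-2\right) \left(-6\right)\right)\right)}{3 \left(-11 - -12\right)}\right) + 260\right) - 1740 = \left(\left(1166 - \frac{11 \left(-21 + 2 \cdot 12\right)}{3 \left(-11 + 12\right)}\right) + 260\right) - 1740 = \left(\left(1166 - \frac{11 \left(-21 + 24\right)}{3 \cdot 1}\right) + 260\right) - 1740 = \left(\left(1166 - \frac{11}{3} \cdot 1 \cdot 3\right) + 260\right) - 1740 = \left(\left(1166 - 11\right) + 260\right) - 1740 = \left(1155 + 260\right) - 1740 = 1415 - 1740 = -325$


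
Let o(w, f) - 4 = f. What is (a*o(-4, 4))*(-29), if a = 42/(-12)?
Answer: 812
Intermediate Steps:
o(w, f) = 4 + f
a = -7/2 (a = 42*(-1/12) = -7/2 ≈ -3.5000)
(a*o(-4, 4))*(-29) = -7*(4 + 4)/2*(-29) = -7/2*8*(-29) = -28*(-29) = 812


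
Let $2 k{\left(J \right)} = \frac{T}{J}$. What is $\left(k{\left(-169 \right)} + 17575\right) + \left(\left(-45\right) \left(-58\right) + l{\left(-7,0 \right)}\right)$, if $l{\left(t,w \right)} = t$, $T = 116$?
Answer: $\frac{3410024}{169} \approx 20178.0$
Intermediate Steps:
$k{\left(J \right)} = \frac{58}{J}$ ($k{\left(J \right)} = \frac{116 \frac{1}{J}}{2} = \frac{58}{J}$)
$\left(k{\left(-169 \right)} + 17575\right) + \left(\left(-45\right) \left(-58\right) + l{\left(-7,0 \right)}\right) = \left(\frac{58}{-169} + 17575\right) - -2603 = \left(58 \left(- \frac{1}{169}\right) + 17575\right) + \left(2610 - 7\right) = \left(- \frac{58}{169} + 17575\right) + 2603 = \frac{2970117}{169} + 2603 = \frac{3410024}{169}$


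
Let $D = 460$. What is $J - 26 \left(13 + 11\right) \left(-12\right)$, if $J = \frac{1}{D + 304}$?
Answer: $\frac{5720833}{764} \approx 7488.0$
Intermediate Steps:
$J = \frac{1}{764}$ ($J = \frac{1}{460 + 304} = \frac{1}{764} \approx 0.0013089$)
$J - 26 \left(13 + 11\right) \left(-12\right) = \frac{1}{764} - 26 \left(13 + 11\right) \left(-12\right) = \frac{1}{764} - 26 \cdot 24 \left(-12\right) = \frac{1}{764} - -7488 = \frac{1}{764} + 7488 = \frac{5720833}{764}$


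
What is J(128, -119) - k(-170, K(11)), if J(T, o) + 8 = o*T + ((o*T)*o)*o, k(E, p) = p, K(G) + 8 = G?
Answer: -215715595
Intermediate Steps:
K(G) = -8 + G
J(T, o) = -8 + T*o + T*o**3 (J(T, o) = -8 + (o*T + ((o*T)*o)*o) = -8 + (T*o + ((T*o)*o)*o) = -8 + (T*o + (T*o**2)*o) = -8 + (T*o + T*o**3) = -8 + T*o + T*o**3)
J(128, -119) - k(-170, K(11)) = (-8 + 128*(-119) + 128*(-119)**3) - (-8 + 11) = (-8 - 15232 + 128*(-1685159)) - 1*3 = (-8 - 15232 - 215700352) - 3 = -215715592 - 3 = -215715595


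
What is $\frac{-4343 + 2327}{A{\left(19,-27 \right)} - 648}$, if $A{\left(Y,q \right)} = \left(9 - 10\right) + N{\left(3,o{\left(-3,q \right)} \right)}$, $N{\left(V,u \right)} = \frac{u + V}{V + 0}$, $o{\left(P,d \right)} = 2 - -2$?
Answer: $\frac{1512}{485} \approx 3.1175$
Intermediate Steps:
$o{\left(P,d \right)} = 4$ ($o{\left(P,d \right)} = 2 + 2 = 4$)
$N{\left(V,u \right)} = \frac{V + u}{V}$
$A{\left(Y,q \right)} = \frac{4}{3}$ ($A{\left(Y,q \right)} = \left(9 - 10\right) + \frac{3 + 4}{3} = -1 + \frac{1}{3} \cdot 7 = -1 + \frac{7}{3} = \frac{4}{3}$)
$\frac{-4343 + 2327}{A{\left(19,-27 \right)} - 648} = \frac{-4343 + 2327}{\frac{4}{3} - 648} = - \frac{2016}{- \frac{1940}{3}} = \left(-2016\right) \left(- \frac{3}{1940}\right) = \frac{1512}{485}$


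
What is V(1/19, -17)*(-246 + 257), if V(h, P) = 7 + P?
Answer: -110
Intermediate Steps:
V(1/19, -17)*(-246 + 257) = (7 - 17)*(-246 + 257) = -10*11 = -110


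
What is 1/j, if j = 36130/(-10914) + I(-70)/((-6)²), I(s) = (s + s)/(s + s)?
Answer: -65484/214961 ≈ -0.30463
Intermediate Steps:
I(s) = 1 (I(s) = (2*s)/((2*s)) = (2*s)*(1/(2*s)) = 1)
j = -214961/65484 (j = 36130/(-10914) + 1/(-6)² = 36130*(-1/10914) + 1/36 = -18065/5457 + 1*(1/36) = -18065/5457 + 1/36 = -214961/65484 ≈ -3.2826)
1/j = 1/(-214961/65484) = -65484/214961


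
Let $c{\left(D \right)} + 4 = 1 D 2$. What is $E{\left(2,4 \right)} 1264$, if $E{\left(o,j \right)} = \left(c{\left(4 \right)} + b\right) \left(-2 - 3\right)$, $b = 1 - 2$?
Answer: $-18960$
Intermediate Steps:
$c{\left(D \right)} = -4 + 2 D$ ($c{\left(D \right)} = -4 + 1 D 2 = -4 + D 2 = -4 + 2 D$)
$b = -1$
$E{\left(o,j \right)} = -15$ ($E{\left(o,j \right)} = \left(\left(-4 + 2 \cdot 4\right) - 1\right) \left(-2 - 3\right) = \left(\left(-4 + 8\right) - 1\right) \left(-5\right) = \left(4 - 1\right) \left(-5\right) = 3 \left(-5\right) = -15$)
$E{\left(2,4 \right)} 1264 = \left(-15\right) 1264 = -18960$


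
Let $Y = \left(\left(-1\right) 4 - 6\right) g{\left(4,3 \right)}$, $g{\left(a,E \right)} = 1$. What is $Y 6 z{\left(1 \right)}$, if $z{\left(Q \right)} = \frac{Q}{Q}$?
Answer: $-60$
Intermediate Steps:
$z{\left(Q \right)} = 1$
$Y = -10$ ($Y = \left(\left(-1\right) 4 - 6\right) 1 = \left(-4 - 6\right) 1 = \left(-10\right) 1 = -10$)
$Y 6 z{\left(1 \right)} = - 10 \cdot 6 \cdot 1 = \left(-10\right) 6 = -60$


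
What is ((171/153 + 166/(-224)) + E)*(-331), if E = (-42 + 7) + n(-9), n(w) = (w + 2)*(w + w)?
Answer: -57587711/1904 ≈ -30246.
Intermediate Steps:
n(w) = 2*w*(2 + w) (n(w) = (2 + w)*(2*w) = 2*w*(2 + w))
E = 91 (E = (-42 + 7) + 2*(-9)*(2 - 9) = -35 + 2*(-9)*(-7) = -35 + 126 = 91)
((171/153 + 166/(-224)) + E)*(-331) = ((171/153 + 166/(-224)) + 91)*(-331) = ((171*(1/153) + 166*(-1/224)) + 91)*(-331) = ((19/17 - 83/112) + 91)*(-331) = (717/1904 + 91)*(-331) = (173981/1904)*(-331) = -57587711/1904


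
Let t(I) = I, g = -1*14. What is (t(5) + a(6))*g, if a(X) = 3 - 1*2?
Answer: -84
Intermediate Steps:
g = -14
a(X) = 1 (a(X) = 3 - 2 = 1)
(t(5) + a(6))*g = (5 + 1)*(-14) = 6*(-14) = -84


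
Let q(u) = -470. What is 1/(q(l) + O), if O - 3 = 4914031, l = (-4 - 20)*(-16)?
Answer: 1/4913564 ≈ 2.0352e-7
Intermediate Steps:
l = 384 (l = -24*(-16) = 384)
O = 4914034 (O = 3 + 4914031 = 4914034)
1/(q(l) + O) = 1/(-470 + 4914034) = 1/4913564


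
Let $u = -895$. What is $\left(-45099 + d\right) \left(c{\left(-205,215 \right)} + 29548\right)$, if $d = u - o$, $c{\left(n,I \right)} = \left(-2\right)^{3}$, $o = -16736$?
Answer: $-864281320$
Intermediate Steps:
$c{\left(n,I \right)} = -8$
$d = 15841$ ($d = -895 - -16736 = -895 + 16736 = 15841$)
$\left(-45099 + d\right) \left(c{\left(-205,215 \right)} + 29548\right) = \left(-45099 + 15841\right) \left(-8 + 29548\right) = \left(-29258\right) 29540 = -864281320$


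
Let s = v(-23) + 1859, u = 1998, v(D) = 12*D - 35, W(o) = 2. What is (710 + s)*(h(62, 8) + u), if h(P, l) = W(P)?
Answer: 4516000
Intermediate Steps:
h(P, l) = 2
v(D) = -35 + 12*D
s = 1548 (s = (-35 + 12*(-23)) + 1859 = (-35 - 276) + 1859 = -311 + 1859 = 1548)
(710 + s)*(h(62, 8) + u) = (710 + 1548)*(2 + 1998) = 2258*2000 = 4516000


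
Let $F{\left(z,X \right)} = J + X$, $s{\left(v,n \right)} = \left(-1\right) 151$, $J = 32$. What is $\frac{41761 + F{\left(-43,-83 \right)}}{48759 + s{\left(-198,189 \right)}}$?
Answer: $\frac{20855}{24304} \approx 0.85809$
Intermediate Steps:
$s{\left(v,n \right)} = -151$
$F{\left(z,X \right)} = 32 + X$
$\frac{41761 + F{\left(-43,-83 \right)}}{48759 + s{\left(-198,189 \right)}} = \frac{41761 + \left(32 - 83\right)}{48759 - 151} = \frac{41761 - 51}{48608} = 41710 \cdot \frac{1}{48608} = \frac{20855}{24304}$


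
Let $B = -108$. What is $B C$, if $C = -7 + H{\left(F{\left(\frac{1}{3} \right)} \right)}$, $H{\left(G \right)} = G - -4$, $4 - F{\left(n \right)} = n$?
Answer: $-72$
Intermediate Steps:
$F{\left(n \right)} = 4 - n$
$H{\left(G \right)} = 4 + G$ ($H{\left(G \right)} = G + 4 = 4 + G$)
$C = \frac{2}{3}$ ($C = -7 + \left(4 + \left(4 - \frac{1}{3}\right)\right) = -7 + \left(4 + \frac{11}{3}\right) = -7 + \frac{23}{3} = \frac{2}{3} \approx 0.66667$)
$B C = \left(-108\right) \frac{2}{3} = -72$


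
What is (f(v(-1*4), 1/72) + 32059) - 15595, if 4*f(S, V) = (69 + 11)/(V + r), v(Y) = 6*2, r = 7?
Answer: 1663152/101 ≈ 16467.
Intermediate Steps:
v(Y) = 12
f(S, V) = 20/(7 + V) (f(S, V) = ((69 + 11)/(V + 7))/4 = (80/(7 + V))/4 = 20/(7 + V))
(f(v(-1*4), 1/72) + 32059) - 15595 = (20/(7 + 1/72) + 32059) - 15595 = (20/(505/72) + 32059) - 15595 = (20*(72/505) + 32059) - 15595 = (288/101 + 32059) - 15595 = 3238247/101 - 15595 = 1663152/101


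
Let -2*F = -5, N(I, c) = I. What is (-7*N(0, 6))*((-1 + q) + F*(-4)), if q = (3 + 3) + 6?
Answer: 0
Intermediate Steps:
q = 12 (q = 6 + 6 = 12)
F = 5/2 (F = -½*(-5) = 5/2 ≈ 2.5000)
(-7*N(0, 6))*((-1 + q) + F*(-4)) = (-7*0)*((-1 + 12) + (5/2)*(-4)) = 0*(11 - 10) = 0*1 = 0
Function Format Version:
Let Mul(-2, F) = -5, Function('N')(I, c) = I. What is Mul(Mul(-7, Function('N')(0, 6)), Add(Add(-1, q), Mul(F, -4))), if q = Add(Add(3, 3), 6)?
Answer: 0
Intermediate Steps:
q = 12 (q = Add(6, 6) = 12)
F = Rational(5, 2) (F = Mul(Rational(-1, 2), -5) = Rational(5, 2) ≈ 2.5000)
Mul(Mul(-7, Function('N')(0, 6)), Add(Add(-1, q), Mul(F, -4))) = Mul(Mul(-7, 0), Add(Add(-1, 12), Mul(Rational(5, 2), -4))) = Mul(0, Add(11, -10)) = Mul(0, 1) = 0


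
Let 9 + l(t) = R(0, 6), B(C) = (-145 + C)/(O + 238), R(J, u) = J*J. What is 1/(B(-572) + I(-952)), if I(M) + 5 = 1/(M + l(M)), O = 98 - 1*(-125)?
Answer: -443021/2904603 ≈ -0.15252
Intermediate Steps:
O = 223 (O = 98 + 125 = 223)
R(J, u) = J²
B(C) = -145/461 + C/461 (B(C) = (-145 + C)/(223 + 238) = (-145 + C)/461 = (-145 + C)*(1/461) = -145/461 + C/461)
l(t) = -9 (l(t) = -9 + 0² = -9 + 0 = -9)
I(M) = -5 + 1/(-9 + M) (I(M) = -5 + 1/(M - 9) = -5 + 1/(-9 + M))
1/(B(-572) + I(-952)) = 1/((-145/461 + (1/461)*(-572)) + (-46 + 5*(-952))/(9 - 1*(-952))) = 1/((-145/461 - 572/461) + (-46 - 4760)/(9 + 952)) = 1/(-717/461 - 4806/961) = 1/(-2904603/443021) = -443021/2904603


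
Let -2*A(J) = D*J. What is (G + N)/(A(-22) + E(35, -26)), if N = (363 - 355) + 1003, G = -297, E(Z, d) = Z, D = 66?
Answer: 714/761 ≈ 0.93824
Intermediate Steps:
A(J) = -33*J
N = 1011 (N = 8 + 1003 = 1011)
(G + N)/(A(-22) + E(35, -26)) = (-297 + 1011)/(-33*(-22) + 35) = 714/(726 + 35) = 714/761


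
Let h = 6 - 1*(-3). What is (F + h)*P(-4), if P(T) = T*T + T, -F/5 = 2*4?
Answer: -372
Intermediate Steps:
h = 9 (h = 6 + 3 = 9)
F = -40 (F = -10*4 = -5*8 = -40)
P(T) = T + T² (P(T) = T² + T = T + T²)
(F + h)*P(-4) = (-40 + 9)*(-4*(1 - 4)) = -(-124)*(-3) = -31*12 = -372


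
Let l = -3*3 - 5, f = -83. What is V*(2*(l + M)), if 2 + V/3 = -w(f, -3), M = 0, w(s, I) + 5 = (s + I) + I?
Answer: -7728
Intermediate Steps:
w(s, I) = -5 + s + 2*I (w(s, I) = -5 + ((s + I) + I) = -5 + ((I + s) + I) = -5 + (s + 2*I) = -5 + s + 2*I)
l = -14 (l = -9 - 5 = -14)
V = 276 (V = -6 + 3*(-(-5 - 83 + 2*(-3))) = -6 + 3*(-(-5 - 83 - 6)) = -6 + 3*(-1*(-94)) = -6 + 3*94 = -6 + 282 = 276)
V*(2*(l + M)) = 276*(2*(-14 + 0)) = 276*(2*(-14)) = 276*(-28) = -7728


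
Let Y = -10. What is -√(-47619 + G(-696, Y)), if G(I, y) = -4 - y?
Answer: -I*√47613 ≈ -218.2*I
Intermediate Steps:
-√(-47619 + G(-696, Y)) = -√(-47619 + (-4 - 1*(-10))) = -√(-47619 + (-4 + 10)) = -√(-47619 + 6) = -√(-47613) = -I*√47613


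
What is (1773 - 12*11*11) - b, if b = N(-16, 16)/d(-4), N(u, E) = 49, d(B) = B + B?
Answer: 2617/8 ≈ 327.13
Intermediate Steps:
d(B) = 2*B
b = -49/8 (b = 49/((2*(-4))) = 49/(-8) = 49*(-⅛) = -49/8 ≈ -6.1250)
(1773 - 12*11*11) - b = (1773 - 12*11*11) - 1*(-49/8) = (1773 - 132*11) + 49/8 = (1773 - 1452) + 49/8 = 321 + 49/8 = 2617/8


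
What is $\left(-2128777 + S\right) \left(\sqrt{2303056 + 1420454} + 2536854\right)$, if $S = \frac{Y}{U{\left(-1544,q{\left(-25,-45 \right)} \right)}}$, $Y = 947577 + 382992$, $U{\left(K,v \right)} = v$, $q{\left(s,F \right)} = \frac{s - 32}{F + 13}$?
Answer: $- \frac{66602633411058}{19} - \frac{183778189 \sqrt{75990}}{19} \approx -3.5081 \cdot 10^{12}$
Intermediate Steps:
$q{\left(s,F \right)} = \frac{-32 + s}{13 + F}$
$Y = 1330569$
$S = \frac{14192736}{19}$ ($S = \frac{1330569}{\frac{1}{13 - 45} \left(-32 - 25\right)} = \frac{1330569}{\frac{1}{-32} \left(-57\right)} = \frac{1330569}{\left(- \frac{1}{32}\right) \left(-57\right)} = \frac{1330569}{\frac{57}{32}} = 1330569 \cdot \frac{32}{57} = \frac{14192736}{19} \approx 7.4699 \cdot 10^{5}$)
$\left(-2128777 + S\right) \left(\sqrt{2303056 + 1420454} + 2536854\right) = \left(-2128777 + \frac{14192736}{19}\right) \left(\sqrt{2303056 + 1420454} + 2536854\right) = - \frac{26254027 \left(\sqrt{3723510} + 2536854\right)}{19} = - \frac{26254027 \left(7 \sqrt{75990} + 2536854\right)}{19} = - \frac{26254027 \left(2536854 + 7 \sqrt{75990}\right)}{19} = - \frac{66602633411058}{19} - \frac{183778189 \sqrt{75990}}{19}$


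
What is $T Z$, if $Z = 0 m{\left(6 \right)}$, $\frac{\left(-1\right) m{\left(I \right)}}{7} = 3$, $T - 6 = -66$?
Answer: $0$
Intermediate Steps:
$T = -60$ ($T = 6 - 66 = -60$)
$m{\left(I \right)} = -21$ ($m{\left(I \right)} = \left(-7\right) 3 = -21$)
$Z = 0$ ($Z = 0 \left(-21\right) = 0$)
$T Z = \left(-60\right) 0 = 0$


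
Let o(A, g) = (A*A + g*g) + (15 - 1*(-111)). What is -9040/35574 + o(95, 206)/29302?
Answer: 16023121/10636626 ≈ 1.5064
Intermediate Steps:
o(A, g) = 126 + A² + g² (o(A, g) = (A² + g²) + (15 + 111) = (A² + g²) + 126 = 126 + A² + g²)
-9040/35574 + o(95, 206)/29302 = -9040/35574 + (126 + 95² + 206²)/29302 = -9040*1/35574 + (126 + 9025 + 42436)*(1/29302) = -4520/17787 + 51587*(1/29302) = -4520/17787 + 51587/29302 = 16023121/10636626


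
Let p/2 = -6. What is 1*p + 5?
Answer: -7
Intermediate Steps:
p = -12 (p = 2*(-6) = -12)
1*p + 5 = 1*(-12) + 5 = -12 + 5 = -7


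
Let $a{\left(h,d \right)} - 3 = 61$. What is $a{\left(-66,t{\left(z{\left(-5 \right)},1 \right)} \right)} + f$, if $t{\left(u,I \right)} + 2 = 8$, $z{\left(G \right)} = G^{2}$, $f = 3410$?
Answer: $3474$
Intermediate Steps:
$t{\left(u,I \right)} = 6$ ($t{\left(u,I \right)} = -2 + 8 = 6$)
$a{\left(h,d \right)} = 64$ ($a{\left(h,d \right)} = 3 + 61 = 64$)
$a{\left(-66,t{\left(z{\left(-5 \right)},1 \right)} \right)} + f = 64 + 3410 = 3474$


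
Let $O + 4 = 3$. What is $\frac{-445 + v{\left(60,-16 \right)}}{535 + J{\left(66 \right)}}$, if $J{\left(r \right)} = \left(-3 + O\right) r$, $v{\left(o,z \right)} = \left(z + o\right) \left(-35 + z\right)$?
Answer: $- \frac{2689}{271} \approx -9.9225$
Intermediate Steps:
$O = -1$ ($O = -4 + 3 = -1$)
$v{\left(o,z \right)} = \left(-35 + z\right) \left(o + z\right)$ ($v{\left(o,z \right)} = \left(o + z\right) \left(-35 + z\right) = \left(-35 + z\right) \left(o + z\right)$)
$J{\left(r \right)} = - 4 r$ ($J{\left(r \right)} = \left(-3 - 1\right) r = - 4 r$)
$\frac{-445 + v{\left(60,-16 \right)}}{535 + J{\left(66 \right)}} = \frac{-445 + \left(\left(-16\right)^{2} - 2100 - -560 + 60 \left(-16\right)\right)}{535 - 264} = \frac{-445 + \left(256 - 2100 + 560 - 960\right)}{535 - 264} = \frac{-445 - 2244}{271} = \left(-2689\right) \frac{1}{271} = - \frac{2689}{271}$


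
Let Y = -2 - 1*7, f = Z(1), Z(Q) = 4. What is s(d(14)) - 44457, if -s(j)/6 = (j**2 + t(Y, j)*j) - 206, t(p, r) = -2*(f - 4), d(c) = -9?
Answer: -43707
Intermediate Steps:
f = 4
Y = -9 (Y = -2 - 7 = -9)
t(p, r) = 0 (t(p, r) = -2*(4 - 4) = -2*0 = 0)
s(j) = 1236 - 6*j**2 (s(j) = -6*((j**2 + 0*j) - 206) = -6*((j**2 + 0) - 206) = -6*(j**2 - 206) = -6*(-206 + j**2) = 1236 - 6*j**2)
s(d(14)) - 44457 = (1236 - 6*(-9)**2) - 44457 = (1236 - 6*81) - 44457 = (1236 - 486) - 44457 = 750 - 44457 = -43707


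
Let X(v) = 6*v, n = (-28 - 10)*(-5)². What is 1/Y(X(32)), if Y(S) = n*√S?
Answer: -√3/22800 ≈ -7.5967e-5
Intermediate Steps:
n = -950 (n = -38*25 = -950)
Y(S) = -950*√S
1/Y(X(32)) = 1/(-950*8*√3) = 1/(-7600*√3) = -√3/22800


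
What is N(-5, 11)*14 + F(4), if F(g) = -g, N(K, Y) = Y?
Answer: 150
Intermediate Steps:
N(-5, 11)*14 + F(4) = 11*14 - 1*4 = 154 - 4 = 150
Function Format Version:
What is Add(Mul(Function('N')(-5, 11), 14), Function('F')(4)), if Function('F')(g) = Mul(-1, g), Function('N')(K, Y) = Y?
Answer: 150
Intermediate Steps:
Add(Mul(Function('N')(-5, 11), 14), Function('F')(4)) = Add(Mul(11, 14), Mul(-1, 4)) = Add(154, -4) = 150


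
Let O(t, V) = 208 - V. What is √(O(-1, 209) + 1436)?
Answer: √1435 ≈ 37.881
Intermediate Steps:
√(O(-1, 209) + 1436) = √((208 - 1*209) + 1436) = √((208 - 209) + 1436) = √(-1 + 1436) = √1435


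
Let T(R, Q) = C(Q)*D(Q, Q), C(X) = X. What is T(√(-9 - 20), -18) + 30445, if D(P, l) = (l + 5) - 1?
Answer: 30697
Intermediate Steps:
D(P, l) = 4 + l (D(P, l) = (5 + l) - 1 = 4 + l)
T(R, Q) = Q*(4 + Q)
T(√(-9 - 20), -18) + 30445 = -18*(4 - 18) + 30445 = -18*(-14) + 30445 = 252 + 30445 = 30697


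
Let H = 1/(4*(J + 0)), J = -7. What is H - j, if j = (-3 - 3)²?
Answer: -1009/28 ≈ -36.036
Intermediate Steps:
H = -1/28 (H = 1/(4*(-7 + 0)) = 1/(4*(-7)) = 1/(-28) = -1/28 ≈ -0.035714)
j = 36 (j = (-6)² = 36)
H - j = -1/28 - 1*36 = -1/28 - 36 = -1009/28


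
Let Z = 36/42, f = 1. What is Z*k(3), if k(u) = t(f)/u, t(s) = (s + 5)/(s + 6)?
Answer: 12/49 ≈ 0.24490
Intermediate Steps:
t(s) = (5 + s)/(6 + s)
k(u) = 6/(7*u) (k(u) = ((5 + 1)/(6 + 1))/u = (6/7)/u = ((⅐)*6)/u = 6/(7*u))
Z = 6/7 (Z = 36*(1/42) = 6/7 ≈ 0.85714)
Z*k(3) = 6*((6/7)/3)/7 = 6*((6/7)*(⅓))/7 = (6/7)*(2/7) = 12/49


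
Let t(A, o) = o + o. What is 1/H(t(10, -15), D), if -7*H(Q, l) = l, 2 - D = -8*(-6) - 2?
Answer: 7/44 ≈ 0.15909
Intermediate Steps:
D = -44 (D = 2 - (-8*(-6) - 2) = 2 - (48 - 2) = 2 - 1*46 = 2 - 46 = -44)
t(A, o) = 2*o
H(Q, l) = -l/7
1/H(t(10, -15), D) = 1/(-⅐*(-44)) = 1/(44/7) = 7/44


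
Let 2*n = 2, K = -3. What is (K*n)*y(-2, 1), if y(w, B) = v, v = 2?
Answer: -6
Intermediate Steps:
y(w, B) = 2
n = 1 (n = (1/2)*2 = 1)
(K*n)*y(-2, 1) = -3*1*2 = -3*2 = -6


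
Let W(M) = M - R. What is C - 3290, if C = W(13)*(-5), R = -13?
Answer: -3420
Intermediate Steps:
W(M) = 13 + M (W(M) = M - 1*(-13) = M + 13 = 13 + M)
C = -130 (C = (13 + 13)*(-5) = 26*(-5) = -130)
C - 3290 = -130 - 3290 = -3420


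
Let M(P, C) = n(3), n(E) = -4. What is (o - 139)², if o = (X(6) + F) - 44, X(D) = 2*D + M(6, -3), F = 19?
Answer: 24336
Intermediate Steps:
M(P, C) = -4
X(D) = -4 + 2*D (X(D) = 2*D - 4 = -4 + 2*D)
o = -17 (o = ((-4 + 2*6) + 19) - 44 = ((-4 + 12) + 19) - 44 = (8 + 19) - 44 = 27 - 44 = -17)
(o - 139)² = (-17 - 139)² = (-156)² = 24336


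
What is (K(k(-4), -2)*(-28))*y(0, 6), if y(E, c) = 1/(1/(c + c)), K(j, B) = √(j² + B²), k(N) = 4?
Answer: -672*√5 ≈ -1502.6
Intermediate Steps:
K(j, B) = √(B² + j²)
y(E, c) = 2*c (y(E, c) = 1/(1/(2*c)) = 2*c)
(K(k(-4), -2)*(-28))*y(0, 6) = (√((-2)² + 4²)*(-28))*(2*6) = (√(4 + 16)*(-28))*12 = (√20*(-28))*12 = ((2*√5)*(-28))*12 = -56*√5*12 = -672*√5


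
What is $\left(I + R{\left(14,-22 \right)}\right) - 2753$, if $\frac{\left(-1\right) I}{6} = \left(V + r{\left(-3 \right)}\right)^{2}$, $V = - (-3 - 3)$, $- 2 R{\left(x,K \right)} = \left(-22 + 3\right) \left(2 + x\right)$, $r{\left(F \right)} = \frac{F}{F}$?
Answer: $-2895$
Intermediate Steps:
$r{\left(F \right)} = 1$
$R{\left(x,K \right)} = 19 + \frac{19 x}{2}$ ($R{\left(x,K \right)} = - \frac{\left(-22 + 3\right) \left(2 + x\right)}{2} = - \frac{\left(-19\right) \left(2 + x\right)}{2} = - \frac{-38 - 19 x}{2} = 19 + \frac{19 x}{2}$)
$V = 6$ ($V = \left(-1\right) \left(-6\right) = 6$)
$I = -294$ ($I = - 6 \left(6 + 1\right)^{2} = - 6 \cdot 7^{2} = \left(-6\right) 49 = -294$)
$\left(I + R{\left(14,-22 \right)}\right) - 2753 = \left(-294 + \left(19 + \frac{19}{2} \cdot 14\right)\right) - 2753 = \left(-294 + \left(19 + 133\right)\right) - 2753 = \left(-294 + 152\right) - 2753 = -142 - 2753 = -2895$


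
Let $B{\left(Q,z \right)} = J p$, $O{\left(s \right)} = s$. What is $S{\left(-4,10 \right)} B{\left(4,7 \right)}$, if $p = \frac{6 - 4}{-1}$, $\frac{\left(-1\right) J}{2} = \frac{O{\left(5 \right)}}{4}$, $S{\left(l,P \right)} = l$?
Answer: $-20$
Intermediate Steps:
$J = - \frac{5}{2}$ ($J = - 2 \cdot \frac{5}{4} = - 2 \cdot 5 \cdot \frac{1}{4} = \left(-2\right) \frac{5}{4} = - \frac{5}{2} \approx -2.5$)
$p = -2$ ($p = 2 \left(-1\right) = -2$)
$B{\left(Q,z \right)} = 5$ ($B{\left(Q,z \right)} = \left(- \frac{5}{2}\right) \left(-2\right) = 5$)
$S{\left(-4,10 \right)} B{\left(4,7 \right)} = \left(-4\right) 5 = -20$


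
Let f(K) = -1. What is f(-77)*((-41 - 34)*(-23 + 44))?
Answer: 1575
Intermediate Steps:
f(-77)*((-41 - 34)*(-23 + 44)) = -(-41 - 34)*(-23 + 44) = -(-75)*21 = -1*(-1575) = 1575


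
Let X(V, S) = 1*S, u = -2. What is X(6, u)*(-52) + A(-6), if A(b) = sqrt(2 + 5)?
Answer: 104 + sqrt(7) ≈ 106.65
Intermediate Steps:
A(b) = sqrt(7)
X(V, S) = S
X(6, u)*(-52) + A(-6) = -2*(-52) + sqrt(7) = 104 + sqrt(7)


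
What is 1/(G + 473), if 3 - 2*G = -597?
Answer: 1/773 ≈ 0.0012937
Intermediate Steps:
G = 300 (G = 3/2 - 1/2*(-597) = 3/2 + 597/2 = 300)
1/(G + 473) = 1/(300 + 473) = 1/773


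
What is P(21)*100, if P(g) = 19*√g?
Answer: 1900*√21 ≈ 8706.9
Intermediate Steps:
P(21)*100 = (19*√21)*100 = 1900*√21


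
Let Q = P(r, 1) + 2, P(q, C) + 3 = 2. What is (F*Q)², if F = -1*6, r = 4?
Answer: 36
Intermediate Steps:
P(q, C) = -1 (P(q, C) = -3 + 2 = -1)
F = -6
Q = 1 (Q = -1 + 2 = 1)
(F*Q)² = (-6*1)² = (-6)² = 36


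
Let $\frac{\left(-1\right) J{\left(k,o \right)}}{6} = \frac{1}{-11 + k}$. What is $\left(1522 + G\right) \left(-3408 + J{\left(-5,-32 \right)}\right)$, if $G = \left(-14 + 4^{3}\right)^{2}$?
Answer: $- \frac{54821871}{4} \approx -1.3705 \cdot 10^{7}$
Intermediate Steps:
$J{\left(k,o \right)} = - \frac{6}{-11 + k}$
$G = 2500$ ($G = \left(-14 + 64\right)^{2} = 50^{2} = 2500$)
$\left(1522 + G\right) \left(-3408 + J{\left(-5,-32 \right)}\right) = \left(1522 + 2500\right) \left(-3408 - \frac{6}{-11 - 5}\right) = 4022 \left(-3408 - \frac{6}{-16}\right) = 4022 \left(-3408 - - \frac{3}{8}\right) = 4022 \left(-3408 + \frac{3}{8}\right) = 4022 \left(- \frac{27261}{8}\right) = - \frac{54821871}{4}$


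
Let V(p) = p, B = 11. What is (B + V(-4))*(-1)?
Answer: -7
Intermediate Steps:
(B + V(-4))*(-1) = (11 - 4)*(-1) = 7*(-1) = -7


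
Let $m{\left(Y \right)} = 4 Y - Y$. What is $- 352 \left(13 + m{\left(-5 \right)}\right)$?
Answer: $704$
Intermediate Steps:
$m{\left(Y \right)} = 3 Y$
$- 352 \left(13 + m{\left(-5 \right)}\right) = - 352 \left(13 + 3 \left(-5\right)\right) = - 352 \left(13 - 15\right) = \left(-352\right) \left(-2\right) = 704$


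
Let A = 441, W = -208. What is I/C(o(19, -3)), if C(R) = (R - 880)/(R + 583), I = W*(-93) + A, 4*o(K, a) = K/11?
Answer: -507900735/38701 ≈ -13124.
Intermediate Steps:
o(K, a) = K/44 (o(K, a) = (K/11)/4 = K/44)
I = 19785 (I = -208*(-93) + 441 = 19344 + 441 = 19785)
C(R) = (-880 + R)/(583 + R)
I/C(o(19, -3)) = 19785/(((-880 + (1/44)*19)/(583 + (1/44)*19))) = 19785/(((-880 + 19/44)/(583 + 19/44))) = 19785/((-38701/44/(25671/44))) = 19785/(((44/25671)*(-38701/44))) = 19785/(-38701/25671) = 19785*(-25671/38701) = -507900735/38701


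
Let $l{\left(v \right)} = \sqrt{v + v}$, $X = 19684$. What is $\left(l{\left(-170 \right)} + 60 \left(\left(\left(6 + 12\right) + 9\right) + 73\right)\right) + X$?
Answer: $25684 + 2 i \sqrt{85} \approx 25684.0 + 18.439 i$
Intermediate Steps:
$l{\left(v \right)} = \sqrt{2} \sqrt{v}$ ($l{\left(v \right)} = \sqrt{2 v} = \sqrt{2} \sqrt{v}$)
$\left(l{\left(-170 \right)} + 60 \left(\left(\left(6 + 12\right) + 9\right) + 73\right)\right) + X = \left(\sqrt{2} \sqrt{-170} + 60 \left(\left(\left(6 + 12\right) + 9\right) + 73\right)\right) + 19684 = \left(\sqrt{2} i \sqrt{170} + 60 \left(\left(18 + 9\right) + 73\right)\right) + 19684 = \left(2 i \sqrt{85} + 60 \left(27 + 73\right)\right) + 19684 = \left(2 i \sqrt{85} + 60 \cdot 100\right) + 19684 = \left(2 i \sqrt{85} + 6000\right) + 19684 = \left(6000 + 2 i \sqrt{85}\right) + 19684 = 25684 + 2 i \sqrt{85}$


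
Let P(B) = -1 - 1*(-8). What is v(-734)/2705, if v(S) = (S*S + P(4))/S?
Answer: -538763/1985470 ≈ -0.27135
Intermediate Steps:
P(B) = 7 (P(B) = -1 + 8 = 7)
v(S) = (7 + S²)/S (v(S) = (S*S + 7)/S = (S² + 7)/S = (7 + S²)/S)
v(-734)/2705 = (-734 + 7/(-734))/2705 = (-734 + 7*(-1/734))*(1/2705) = (-734 - 7/734)*(1/2705) = -538763/734*1/2705 = -538763/1985470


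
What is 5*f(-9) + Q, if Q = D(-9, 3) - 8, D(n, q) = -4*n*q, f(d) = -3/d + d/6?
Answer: 565/6 ≈ 94.167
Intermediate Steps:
f(d) = -3/d + d/6 (f(d) = -3/d + d*(⅙) = -3/d + d/6)
D(n, q) = -4*n*q
Q = 100 (Q = -4*(-9)*3 - 8 = 108 - 8 = 100)
5*f(-9) + Q = 5*(-3/(-9) + (⅙)*(-9)) + 100 = 5*(-3*(-⅑) - 3/2) + 100 = 5*(⅓ - 3/2) + 100 = 5*(-7/6) + 100 = -35/6 + 100 = 565/6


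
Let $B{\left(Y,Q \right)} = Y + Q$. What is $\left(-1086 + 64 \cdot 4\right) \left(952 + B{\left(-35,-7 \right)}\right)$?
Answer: $-755300$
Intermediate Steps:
$B{\left(Y,Q \right)} = Q + Y$
$\left(-1086 + 64 \cdot 4\right) \left(952 + B{\left(-35,-7 \right)}\right) = \left(-1086 + 64 \cdot 4\right) \left(952 - 42\right) = \left(-1086 + 256\right) \left(952 - 42\right) = \left(-830\right) 910 = -755300$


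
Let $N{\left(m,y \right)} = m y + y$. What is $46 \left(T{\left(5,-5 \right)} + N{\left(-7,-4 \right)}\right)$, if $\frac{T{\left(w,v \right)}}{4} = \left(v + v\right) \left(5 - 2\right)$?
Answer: $-4416$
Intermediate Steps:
$N{\left(m,y \right)} = y + m y$
$T{\left(w,v \right)} = 24 v$ ($T{\left(w,v \right)} = 4 \left(v + v\right) \left(5 - 2\right) = 4 \cdot 2 v 3 = 4 \cdot 6 v = 24 v$)
$46 \left(T{\left(5,-5 \right)} + N{\left(-7,-4 \right)}\right) = 46 \left(24 \left(-5\right) - 4 \left(1 - 7\right)\right) = 46 \left(-120 - -24\right) = 46 \left(-120 + 24\right) = 46 \left(-96\right) = -4416$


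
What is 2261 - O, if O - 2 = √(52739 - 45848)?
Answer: 2259 - √6891 ≈ 2176.0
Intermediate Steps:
O = 2 + √6891 (O = 2 + √(52739 - 45848) = 2 + √6891 ≈ 85.012)
2261 - O = 2261 - (2 + √6891) = 2261 + (-2 - √6891) = 2259 - √6891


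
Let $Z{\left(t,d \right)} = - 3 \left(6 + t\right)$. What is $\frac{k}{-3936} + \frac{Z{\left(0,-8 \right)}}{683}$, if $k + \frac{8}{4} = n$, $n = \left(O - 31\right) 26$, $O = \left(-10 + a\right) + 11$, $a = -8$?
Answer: $\frac{100887}{448048} \approx 0.22517$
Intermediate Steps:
$O = -7$ ($O = \left(-10 - 8\right) + 11 = -18 + 11 = -7$)
$Z{\left(t,d \right)} = -18 - 3 t$
$n = -988$ ($n = \left(-7 - 31\right) 26 = \left(-38\right) 26 = -988$)
$k = -990$ ($k = -2 - 988 = -990$)
$\frac{k}{-3936} + \frac{Z{\left(0,-8 \right)}}{683} = - \frac{990}{-3936} + \frac{-18 - 0}{683} = \left(-990\right) \left(- \frac{1}{3936}\right) + \left(-18 + 0\right) \frac{1}{683} = \frac{165}{656} - \frac{18}{683} = \frac{100887}{448048}$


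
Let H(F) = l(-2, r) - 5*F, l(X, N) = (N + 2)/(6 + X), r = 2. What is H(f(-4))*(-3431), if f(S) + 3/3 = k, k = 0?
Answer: -20586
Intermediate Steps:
l(X, N) = (2 + N)/(6 + X)
f(S) = -1 (f(S) = -1 + 0 = -1)
H(F) = 1 - 5*F (H(F) = (2 + 2)/(6 - 2) - 5*F = 4/4 - 5*F = (1/4)*4 - 5*F = 1 - 5*F)
H(f(-4))*(-3431) = (1 - 5*(-1))*(-3431) = (1 + 5)*(-3431) = 6*(-3431) = -20586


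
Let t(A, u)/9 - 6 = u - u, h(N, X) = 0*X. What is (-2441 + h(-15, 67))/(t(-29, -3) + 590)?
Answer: -2441/644 ≈ -3.7904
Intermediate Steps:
h(N, X) = 0
t(A, u) = 54 (t(A, u) = 54 + 9*(u - u) = 54 + 9*0 = 54 + 0 = 54)
(-2441 + h(-15, 67))/(t(-29, -3) + 590) = (-2441 + 0)/(54 + 590) = -2441/644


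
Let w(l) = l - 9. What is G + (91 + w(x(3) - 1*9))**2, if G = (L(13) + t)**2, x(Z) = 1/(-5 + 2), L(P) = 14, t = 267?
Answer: 758173/9 ≈ 84242.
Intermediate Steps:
x(Z) = -1/3 (x(Z) = 1/(-3) = -1/3)
w(l) = -9 + l
G = 78961 (G = (14 + 267)**2 = 281**2 = 78961)
G + (91 + w(x(3) - 1*9))**2 = 78961 + (91 + (-9 + (-1/3 - 1*9)))**2 = 78961 + (91 + (-9 + (-1/3 - 9)))**2 = 78961 + (91 + (-9 - 28/3))**2 = 78961 + (91 - 55/3)**2 = 78961 + (218/3)**2 = 78961 + 47524/9 = 758173/9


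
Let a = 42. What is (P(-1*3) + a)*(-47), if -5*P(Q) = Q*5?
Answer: -2115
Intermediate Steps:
P(Q) = -Q (P(Q) = -Q*5/5 = -Q)
(P(-1*3) + a)*(-47) = (-(-1)*3 + 42)*(-47) = (-1*(-3) + 42)*(-47) = (3 + 42)*(-47) = 45*(-47) = -2115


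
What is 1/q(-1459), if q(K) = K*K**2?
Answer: -1/3105745579 ≈ -3.2198e-10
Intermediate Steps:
q(K) = K**3
1/q(-1459) = 1/((-1459)**3) = 1/(-3105745579) = -1/3105745579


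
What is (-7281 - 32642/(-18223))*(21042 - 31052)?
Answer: 1327816700210/18223 ≈ 7.2865e+7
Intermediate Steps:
(-7281 - 32642/(-18223))*(21042 - 31052) = (-7281 - 32642*(-1/18223))*(-10010) = (-7281 + 32642/18223)*(-10010) = -132649021/18223*(-10010) = 1327816700210/18223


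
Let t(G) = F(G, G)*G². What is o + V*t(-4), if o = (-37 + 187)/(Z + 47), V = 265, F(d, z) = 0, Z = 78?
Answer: 6/5 ≈ 1.2000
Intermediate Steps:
t(G) = 0 (t(G) = 0*G² = 0)
o = 6/5 (o = (-37 + 187)/(78 + 47) = 150/125 = 150*(1/125) = 6/5 ≈ 1.2000)
o + V*t(-4) = 6/5 + 265*0 = 6/5 + 0 = 6/5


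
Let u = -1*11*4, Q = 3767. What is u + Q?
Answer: 3723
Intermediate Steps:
u = -44 (u = -11*4 = -44)
u + Q = -44 + 3767 = 3723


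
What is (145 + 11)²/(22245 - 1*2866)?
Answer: 24336/19379 ≈ 1.2558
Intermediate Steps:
(145 + 11)²/(22245 - 1*2866) = 156²/(22245 - 2866) = 24336/19379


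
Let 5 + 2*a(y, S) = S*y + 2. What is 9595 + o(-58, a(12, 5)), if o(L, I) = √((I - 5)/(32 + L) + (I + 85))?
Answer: 9595 + √76115/26 ≈ 9605.6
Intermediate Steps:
a(y, S) = -3/2 + S*y/2 (a(y, S) = -5/2 + (S*y + 2)/2 = -5/2 + (2 + S*y)/2 = -5/2 + (1 + S*y/2) = -3/2 + S*y/2)
o(L, I) = √(85 + I + (-5 + I)/(32 + L)) (o(L, I) = √((-5 + I)/(32 + L) + (85 + I)) = √(85 + I + (-5 + I)/(32 + L)))
9595 + o(-58, a(12, 5)) = 9595 + √((-5 + (-3/2 + (½)*5*12) + (32 - 58)*(85 + (-3/2 + (½)*5*12)))/(32 - 58)) = 9595 + √((-5 + (-3/2 + 30) - 26*(85 + (-3/2 + 30)))/(-26)) = 9595 + √(-(-5 + 57/2 - 26*(85 + 57/2))/26) = 9595 + √(-(-5 + 57/2 - 26*227/2)/26) = 9595 + √(-(-5 + 57/2 - 2951)/26) = 9595 + √(-1/26*(-5855/2)) = 9595 + √(5855/52) = 9595 + √76115/26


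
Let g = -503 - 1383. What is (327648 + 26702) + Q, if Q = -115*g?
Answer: 571240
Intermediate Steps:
g = -1886
Q = 216890 (Q = -115*(-1886) = 216890)
(327648 + 26702) + Q = (327648 + 26702) + 216890 = 354350 + 216890 = 571240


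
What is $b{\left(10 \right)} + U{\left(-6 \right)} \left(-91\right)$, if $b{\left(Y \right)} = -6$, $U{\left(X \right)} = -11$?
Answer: $995$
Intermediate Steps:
$b{\left(10 \right)} + U{\left(-6 \right)} \left(-91\right) = -6 - -1001 = -6 + 1001 = 995$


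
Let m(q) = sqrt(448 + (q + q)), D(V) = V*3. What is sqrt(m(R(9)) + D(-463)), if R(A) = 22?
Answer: sqrt(-1389 + 2*sqrt(123)) ≈ 36.971*I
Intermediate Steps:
D(V) = 3*V
m(q) = sqrt(448 + 2*q)
sqrt(m(R(9)) + D(-463)) = sqrt(sqrt(448 + 2*22) + 3*(-463)) = sqrt(sqrt(448 + 44) - 1389) = sqrt(sqrt(492) - 1389) = sqrt(2*sqrt(123) - 1389) = sqrt(-1389 + 2*sqrt(123))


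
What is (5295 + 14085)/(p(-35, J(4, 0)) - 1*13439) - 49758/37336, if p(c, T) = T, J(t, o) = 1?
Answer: -348054921/125430292 ≈ -2.7749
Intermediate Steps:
(5295 + 14085)/(p(-35, J(4, 0)) - 1*13439) - 49758/37336 = (5295 + 14085)/(1 - 1*13439) - 49758/37336 = 19380/(1 - 13439) - 49758*1/37336 = 19380/(-13438) - 24879/18668 = 19380*(-1/13438) - 24879/18668 = -9690/6719 - 24879/18668 = -348054921/125430292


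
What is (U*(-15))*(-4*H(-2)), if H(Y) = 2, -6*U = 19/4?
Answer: -95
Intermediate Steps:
U = -19/24 (U = -19/(6*4) = -1/6*19/4 = -19/24 ≈ -0.79167)
(U*(-15))*(-4*H(-2)) = (-19/24*(-15))*(-4*2) = (95/8)*(-8) = -95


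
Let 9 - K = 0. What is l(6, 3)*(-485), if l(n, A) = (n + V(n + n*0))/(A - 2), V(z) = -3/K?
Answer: -8245/3 ≈ -2748.3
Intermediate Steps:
K = 9 (K = 9 - 1*0 = 9 + 0 = 9)
V(z) = -⅓ (V(z) = -3/9 = -3*⅑ = -⅓)
l(n, A) = (-⅓ + n)/(-2 + A) (l(n, A) = (n - ⅓)/(A - 2) = (-⅓ + n)/(-2 + A))
l(6, 3)*(-485) = ((-⅓ + 6)/(-2 + 3))*(-485) = ((17/3)/1)*(-485) = (1*(17/3))*(-485) = (17/3)*(-485) = -8245/3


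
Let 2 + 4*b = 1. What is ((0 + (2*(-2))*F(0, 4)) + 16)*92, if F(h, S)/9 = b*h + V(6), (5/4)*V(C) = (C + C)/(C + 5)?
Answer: -78016/55 ≈ -1418.5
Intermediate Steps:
b = -¼ (b = -½ + (¼)*1 = -½ + ¼ = -¼ ≈ -0.25000)
V(C) = 8*C/(5*(5 + C)) (V(C) = 4*((C + C)/(C + 5))/5 = 4*((2*C)/(5 + C))/5 = 4*(2*C/(5 + C))/5 = 8*C/(5*(5 + C)))
F(h, S) = 432/55 - 9*h/4 (F(h, S) = 9*(-h/4 + (8/5)*6/(5 + 6)) = 9*(-h/4 + (8/5)*6/11) = 9*(-h/4 + (8/5)*6*(1/11)) = 9*(-h/4 + 48/55) = 9*(48/55 - h/4) = 432/55 - 9*h/4)
((0 + (2*(-2))*F(0, 4)) + 16)*92 = ((0 + (2*(-2))*(432/55 - 9/4*0)) + 16)*92 = ((0 - 4*(432/55 + 0)) + 16)*92 = ((0 - 4*432/55) + 16)*92 = ((0 - 1728/55) + 16)*92 = (-1728/55 + 16)*92 = -848/55*92 = -78016/55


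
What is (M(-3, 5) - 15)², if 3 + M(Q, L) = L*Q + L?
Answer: 784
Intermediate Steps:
M(Q, L) = -3 + L + L*Q (M(Q, L) = -3 + (L*Q + L) = -3 + (L + L*Q) = -3 + L + L*Q)
(M(-3, 5) - 15)² = ((-3 + 5 + 5*(-3)) - 15)² = ((-3 + 5 - 15) - 15)² = (-13 - 15)² = (-28)² = 784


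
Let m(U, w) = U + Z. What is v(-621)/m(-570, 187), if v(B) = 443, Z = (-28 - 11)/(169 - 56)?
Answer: -50059/64449 ≈ -0.77672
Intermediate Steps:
Z = -39/113 ≈ -0.34513
m(U, w) = -39/113 + U (m(U, w) = U - 39/113 = -39/113 + U)
v(-621)/m(-570, 187) = 443/(-39/113 - 570) = 443/(-64449/113) = 443*(-113/64449) = -50059/64449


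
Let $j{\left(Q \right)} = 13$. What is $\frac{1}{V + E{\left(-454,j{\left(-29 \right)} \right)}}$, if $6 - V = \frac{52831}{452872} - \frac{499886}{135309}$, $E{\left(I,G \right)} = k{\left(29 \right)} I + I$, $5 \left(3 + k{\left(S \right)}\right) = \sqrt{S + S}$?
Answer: $\frac{86136493760429015983317000}{34147508277031409179723586113} + \frac{8523739456253755811038080 \sqrt{58}}{34147508277031409179723586113} \approx 0.0044235$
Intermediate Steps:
$k{\left(S \right)} = -3 + \frac{\sqrt{2} \sqrt{S}}{5}$ ($k{\left(S \right)} = -3 + \frac{\sqrt{S + S}}{5} = -3 + \frac{\sqrt{2 S}}{5} = -3 + \frac{\sqrt{2} \sqrt{S}}{5}$)
$E{\left(I,G \right)} = I + I \left(-3 + \frac{\sqrt{58}}{5}\right)$ ($E{\left(I,G \right)} = \left(-3 + \frac{\sqrt{2} \sqrt{29}}{5}\right) I + I = \left(-3 + \frac{\sqrt{58}}{5}\right) I + I = I \left(-3 + \frac{\sqrt{58}}{5}\right) + I = I + I \left(-3 + \frac{\sqrt{58}}{5}\right)$)
$V = \frac{586901807501}{61277657448}$ ($V = 6 - \left(\frac{52831}{452872} - \frac{499886}{135309}\right) = 6 - - \frac{219235862813}{61277657448} = 6 + \frac{219235862813}{61277657448} = \frac{586901807501}{61277657448} \approx 9.5777$)
$\frac{1}{V + E{\left(-454,j{\left(-29 \right)} \right)}} = \frac{1}{\frac{586901807501}{61277657448} + \frac{1}{5} \left(-454\right) \left(-10 + \sqrt{58}\right)} = \frac{1}{\frac{586901807501}{61277657448} + \left(908 - \frac{454 \sqrt{58}}{5}\right)} = \frac{1}{\frac{56227014770285}{61277657448} - \frac{454 \sqrt{58}}{5}}$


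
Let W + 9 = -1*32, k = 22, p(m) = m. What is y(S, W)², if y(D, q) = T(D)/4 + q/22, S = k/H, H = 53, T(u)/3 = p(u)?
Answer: 819025/339889 ≈ 2.4097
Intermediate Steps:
T(u) = 3*u
S = 22/53 ≈ 0.41509
W = -41 (W = -9 - 1*32 = -9 - 32 = -41)
y(D, q) = q/22 + 3*D/4 (y(D, q) = (3*D)/4 + q/22 = (3*D)*(¼) + q*(1/22) = 3*D/4 + q/22 = q/22 + 3*D/4)
y(S, W)² = ((1/22)*(-41) + (¾)*(22/53))² = (-41/22 + 33/106)² = (-905/583)² = 819025/339889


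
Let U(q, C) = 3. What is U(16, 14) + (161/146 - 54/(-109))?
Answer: 73175/15914 ≈ 4.5982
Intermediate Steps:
U(16, 14) + (161/146 - 54/(-109)) = 3 + (161/146 - 54/(-109)) = 3 + (161*(1/146) - 54*(-1/109)) = 3 + (161/146 + 54/109) = 3 + 25433/15914 = 73175/15914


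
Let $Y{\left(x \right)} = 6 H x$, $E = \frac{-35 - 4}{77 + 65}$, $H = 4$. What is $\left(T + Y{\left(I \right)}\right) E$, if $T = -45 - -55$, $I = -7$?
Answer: $\frac{3081}{71} \approx 43.394$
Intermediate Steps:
$T = 10$ ($T = -45 + 55 = 10$)
$E = - \frac{39}{142} \approx -0.27465$
$Y{\left(x \right)} = 24 x$ ($Y{\left(x \right)} = 6 \cdot 4 x = 24 x$)
$\left(T + Y{\left(I \right)}\right) E = \left(10 + 24 \left(-7\right)\right) \left(- \frac{39}{142}\right) = \left(10 - 168\right) \left(- \frac{39}{142}\right) = \left(-158\right) \left(- \frac{39}{142}\right) = \frac{3081}{71}$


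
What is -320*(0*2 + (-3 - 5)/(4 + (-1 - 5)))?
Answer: -1280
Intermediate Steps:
-320*(0*2 + (-3 - 5)/(4 + (-1 - 5))) = -320*(0 - 8/(4 - 6)) = -320*(0 - 8/(-2)) = -320*(0 - 8*(-½)) = -320*(0 + 4) = -320*4 = -1280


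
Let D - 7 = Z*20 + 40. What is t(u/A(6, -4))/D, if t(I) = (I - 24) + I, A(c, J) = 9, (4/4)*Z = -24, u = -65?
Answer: 346/3897 ≈ 0.088786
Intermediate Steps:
Z = -24
t(I) = -24 + 2*I (t(I) = (-24 + I) + I = -24 + 2*I)
D = -433 (D = 7 + (-24*20 + 40) = 7 + (-480 + 40) = 7 - 440 = -433)
t(u/A(6, -4))/D = (-24 + 2*(-65/9))/(-433) = (-24 + 2*(-65*⅑))*(-1/433) = (-24 + 2*(-65/9))*(-1/433) = (-24 - 130/9)*(-1/433) = -346/9*(-1/433) = 346/3897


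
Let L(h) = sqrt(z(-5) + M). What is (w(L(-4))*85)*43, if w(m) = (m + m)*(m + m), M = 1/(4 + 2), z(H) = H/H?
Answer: 51170/3 ≈ 17057.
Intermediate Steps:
z(H) = 1
M = 1/6 ≈ 0.16667
L(h) = sqrt(42)/6 (L(h) = sqrt(1 + 1/6) = sqrt(7/6) = sqrt(42)/6)
w(m) = 4*m**2 (w(m) = (2*m)*(2*m) = 4*m**2)
(w(L(-4))*85)*43 = ((4*(sqrt(42)/6)**2)*85)*43 = ((4*(7/6))*85)*43 = ((14/3)*85)*43 = (1190/3)*43 = 51170/3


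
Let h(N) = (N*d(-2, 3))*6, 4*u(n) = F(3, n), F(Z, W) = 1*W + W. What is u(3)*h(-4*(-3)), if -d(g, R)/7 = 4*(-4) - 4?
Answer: 15120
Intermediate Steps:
F(Z, W) = 2*W (F(Z, W) = W + W = 2*W)
d(g, R) = 140 (d(g, R) = -7*(4*(-4) - 4) = -7*(-16 - 4) = -7*(-20) = 140)
u(n) = n/2 (u(n) = (2*n)/4 = n/2)
h(N) = 840*N (h(N) = (N*140)*6 = (140*N)*6 = 840*N)
u(3)*h(-4*(-3)) = ((1/2)*3)*(840*(-4*(-3))) = 3*(840*12)/2 = (3/2)*10080 = 15120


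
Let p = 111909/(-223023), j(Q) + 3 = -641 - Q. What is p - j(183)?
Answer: 61442704/74341 ≈ 826.50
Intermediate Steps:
j(Q) = -644 - Q (j(Q) = -3 + (-641 - Q) = -644 - Q)
p = -37303/74341 (p = 111909*(-1/223023) = -37303/74341 ≈ -0.50178)
p - j(183) = -37303/74341 - (-644 - 1*183) = -37303/74341 - (-644 - 183) = -37303/74341 - 1*(-827) = -37303/74341 + 827 = 61442704/74341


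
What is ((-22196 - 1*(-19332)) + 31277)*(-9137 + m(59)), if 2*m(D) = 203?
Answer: -513451323/2 ≈ -2.5673e+8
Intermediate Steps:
m(D) = 203/2 (m(D) = (1/2)*203 = 203/2)
((-22196 - 1*(-19332)) + 31277)*(-9137 + m(59)) = ((-22196 - 1*(-19332)) + 31277)*(-9137 + 203/2) = ((-22196 + 19332) + 31277)*(-18071/2) = (-2864 + 31277)*(-18071/2) = 28413*(-18071/2) = -513451323/2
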